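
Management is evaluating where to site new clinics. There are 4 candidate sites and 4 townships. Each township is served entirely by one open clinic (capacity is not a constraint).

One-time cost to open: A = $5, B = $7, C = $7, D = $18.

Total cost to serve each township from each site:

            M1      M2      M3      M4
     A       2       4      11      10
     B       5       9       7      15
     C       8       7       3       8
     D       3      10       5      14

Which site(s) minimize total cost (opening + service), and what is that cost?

For any fixed open set, each township goes to its cheapest open site; total = fixed + service.
{A, C}: M1→A 2, M2→A 4, M3→C 3, M4→C 8. Service 17; fixed 12; total 29.
{A}: M1→A 2, M2→A 4, M3→A 11, M4→A 10. Service 27; fixed 5; total 32.
{C}: M1→C 8, M2→C 7, M3→C 3, M4→C 8. Service 26; fixed 7; total 33.
{A, B, C, D}: service 17 + fixed 37 = 54
No other subset beats 29.

Open A and C; minimum total cost 29.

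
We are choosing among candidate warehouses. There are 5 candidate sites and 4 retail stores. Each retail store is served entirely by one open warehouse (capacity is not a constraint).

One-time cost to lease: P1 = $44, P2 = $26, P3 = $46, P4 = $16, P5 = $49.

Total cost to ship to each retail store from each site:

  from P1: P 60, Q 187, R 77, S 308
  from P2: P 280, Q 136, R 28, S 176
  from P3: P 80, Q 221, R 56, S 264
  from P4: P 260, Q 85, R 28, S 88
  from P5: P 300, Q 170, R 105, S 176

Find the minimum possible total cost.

For any fixed open set, each retail store goes to its cheapest open site; total = fixed + service.
{P1, P4}: P→P1 60, Q→P4 85, R→P4 28, S→P4 88. Service 261; fixed 60; total 321.
{P3, P4}: service 281 + fixed 62 = 343
{P1, P2, P4}: service 261 + fixed 86 = 347
{P1, P2, P3, P4, P5}: P→P1 60, Q→P4 85, R→P2 28, S→P4 88. Service 261; fixed 181; total 442.
No other subset beats 321.

Minimum total cost: 321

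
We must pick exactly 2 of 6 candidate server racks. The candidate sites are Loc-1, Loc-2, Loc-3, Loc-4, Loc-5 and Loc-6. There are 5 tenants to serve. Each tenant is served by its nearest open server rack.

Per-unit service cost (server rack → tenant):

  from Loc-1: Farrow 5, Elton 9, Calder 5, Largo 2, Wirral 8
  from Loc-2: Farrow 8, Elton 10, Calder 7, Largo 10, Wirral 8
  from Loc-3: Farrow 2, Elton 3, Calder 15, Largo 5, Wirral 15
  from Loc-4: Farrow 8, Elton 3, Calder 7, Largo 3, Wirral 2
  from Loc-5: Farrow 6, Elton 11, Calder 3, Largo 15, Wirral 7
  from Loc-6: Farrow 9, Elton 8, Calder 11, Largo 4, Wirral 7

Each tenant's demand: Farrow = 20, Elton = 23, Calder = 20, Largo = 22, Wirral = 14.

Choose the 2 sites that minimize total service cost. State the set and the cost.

With exactly 2 open, each tenant uses its cheapest among the chosen.
{Loc-1, Loc-4}: Farrow→Loc-1 5·20=100, Elton→Loc-4 3·23=69, Calder→Loc-1 5·20=100, Largo→Loc-1 2·22=44, Wirral→Loc-4 2·14=28. Service cost 341.
{Loc-3, Loc-4}: service cost 343
{Loc-4, Loc-5}: service cost 343
Among all 15 size-2 choices, {Loc-1, Loc-4} is lowest.

Choose Loc-1 and Loc-4; total service cost 341.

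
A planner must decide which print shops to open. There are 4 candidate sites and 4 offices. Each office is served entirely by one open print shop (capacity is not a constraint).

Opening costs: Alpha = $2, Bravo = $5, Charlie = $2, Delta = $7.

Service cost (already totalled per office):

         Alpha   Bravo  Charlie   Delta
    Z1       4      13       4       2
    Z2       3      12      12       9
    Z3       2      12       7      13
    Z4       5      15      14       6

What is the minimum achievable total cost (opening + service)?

For any fixed open set, each office goes to its cheapest open site; total = fixed + service.
{Alpha}: Z1→Alpha 4, Z2→Alpha 3, Z3→Alpha 2, Z4→Alpha 5. Service 14; fixed 2; total 16.
{Alpha, Charlie}: service 14 + fixed 4 = 18
{Alpha, Bravo}: service 14 + fixed 7 = 21
{Alpha, Bravo, Charlie, Delta}: service 12 + fixed 16 = 28
No other subset beats 16.

Minimum total cost: 16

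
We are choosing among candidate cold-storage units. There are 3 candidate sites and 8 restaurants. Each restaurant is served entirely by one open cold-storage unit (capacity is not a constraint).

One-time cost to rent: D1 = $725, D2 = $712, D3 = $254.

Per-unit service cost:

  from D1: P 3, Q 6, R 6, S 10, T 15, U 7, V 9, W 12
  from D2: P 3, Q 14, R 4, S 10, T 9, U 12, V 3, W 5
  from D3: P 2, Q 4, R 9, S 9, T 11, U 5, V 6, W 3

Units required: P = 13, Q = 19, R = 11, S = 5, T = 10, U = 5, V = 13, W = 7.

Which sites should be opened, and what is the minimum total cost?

For any fixed open set, each restaurant goes to its cheapest open site; total = fixed + service.
{D3}: P→D3 2·13=26, Q→D3 4·19=76, R→D3 9·11=99, S→D3 9·5=45, T→D3 11·10=110, U→D3 5·5=25, V→D3 6·13=78, W→D3 3·7=21. Service 480; fixed 254; total 734.
{D2, D3}: P→D3 2·13=26, Q→D3 4·19=76, R→D2 4·11=44, S→D3 9·5=45, T→D2 9·10=90, U→D3 5·5=25, V→D2 3·13=39, W→D3 3·7=21. Service 366; fixed 966; total 1332.
{D2}: service 623 + fixed 712 = 1335
{D1, D2, D3}: service 366 + fixed 1691 = 2057
No other subset beats 734.

Open D3 only; minimum total cost 734.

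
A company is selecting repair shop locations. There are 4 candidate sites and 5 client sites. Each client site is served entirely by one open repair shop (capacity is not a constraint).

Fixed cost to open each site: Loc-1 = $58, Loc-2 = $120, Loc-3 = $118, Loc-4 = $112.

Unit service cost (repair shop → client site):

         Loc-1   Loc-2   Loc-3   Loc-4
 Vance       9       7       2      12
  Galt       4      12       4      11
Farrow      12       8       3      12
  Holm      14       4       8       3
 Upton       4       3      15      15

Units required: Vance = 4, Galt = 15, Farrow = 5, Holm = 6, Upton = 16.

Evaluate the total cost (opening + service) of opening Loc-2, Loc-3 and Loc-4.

Total cost: 499

Each client site is assigned to its cheapest site among the open ones.
{Loc-2, Loc-3, Loc-4}: Vance→Loc-3 2·4=8, Galt→Loc-3 4·15=60, Farrow→Loc-3 3·5=15, Holm→Loc-4 3·6=18, Upton→Loc-2 3·16=48. Service 149; fixed 350; total 499.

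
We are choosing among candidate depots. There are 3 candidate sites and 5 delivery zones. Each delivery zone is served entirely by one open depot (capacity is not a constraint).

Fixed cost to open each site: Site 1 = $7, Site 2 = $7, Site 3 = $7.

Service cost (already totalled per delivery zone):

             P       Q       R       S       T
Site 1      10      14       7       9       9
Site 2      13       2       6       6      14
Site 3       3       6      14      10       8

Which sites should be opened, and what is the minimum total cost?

Open Site 2 and Site 3; minimum total cost 39.

For any fixed open set, each delivery zone goes to its cheapest open site; total = fixed + service.
{Site 2, Site 3}: P→Site 3 3, Q→Site 2 2, R→Site 2 6, S→Site 2 6, T→Site 3 8. Service 25; fixed 14; total 39.
{Site 1, Site 2, Site 3}: service 25 + fixed 21 = 46
{Site 1, Site 2}: P→Site 1 10, Q→Site 2 2, R→Site 2 6, S→Site 2 6, T→Site 1 9. Service 33; fixed 14; total 47.
{Site 1}: P→Site 1 10, Q→Site 1 14, R→Site 1 7, S→Site 1 9, T→Site 1 9. Service 49; fixed 7; total 56.
No other subset beats 39.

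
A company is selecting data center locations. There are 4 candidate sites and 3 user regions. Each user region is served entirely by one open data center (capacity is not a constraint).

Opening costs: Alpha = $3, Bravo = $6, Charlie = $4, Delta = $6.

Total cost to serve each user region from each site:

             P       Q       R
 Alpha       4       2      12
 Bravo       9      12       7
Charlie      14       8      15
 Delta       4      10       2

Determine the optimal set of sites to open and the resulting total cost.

For any fixed open set, each user region goes to its cheapest open site; total = fixed + service.
{Alpha, Delta}: P→Alpha 4, Q→Alpha 2, R→Delta 2. Service 8; fixed 9; total 17.
{Alpha}: P→Alpha 4, Q→Alpha 2, R→Alpha 12. Service 18; fixed 3; total 21.
{Alpha, Charlie, Delta}: P→Alpha 4, Q→Alpha 2, R→Delta 2. Service 8; fixed 13; total 21.
{Alpha, Bravo, Charlie, Delta}: service 8 + fixed 19 = 27
No other subset beats 17.

Open Alpha and Delta; minimum total cost 17.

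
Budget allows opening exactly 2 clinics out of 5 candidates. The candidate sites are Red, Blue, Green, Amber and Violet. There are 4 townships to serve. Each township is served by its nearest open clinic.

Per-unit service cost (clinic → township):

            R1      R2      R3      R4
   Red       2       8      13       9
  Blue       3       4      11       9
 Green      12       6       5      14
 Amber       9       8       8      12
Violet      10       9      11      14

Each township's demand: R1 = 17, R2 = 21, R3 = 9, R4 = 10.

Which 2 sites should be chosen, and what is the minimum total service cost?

Choose Blue and Green; total service cost 270.

With exactly 2 open, each township uses its cheapest among the chosen.
{Blue, Green}: R1→Blue 3·17=51, R2→Blue 4·21=84, R3→Green 5·9=45, R4→Blue 9·10=90. Service cost 270.
{Red, Green}: service cost 295
{Blue, Amber}: service cost 297
Among all 10 size-2 choices, {Blue, Green} is lowest.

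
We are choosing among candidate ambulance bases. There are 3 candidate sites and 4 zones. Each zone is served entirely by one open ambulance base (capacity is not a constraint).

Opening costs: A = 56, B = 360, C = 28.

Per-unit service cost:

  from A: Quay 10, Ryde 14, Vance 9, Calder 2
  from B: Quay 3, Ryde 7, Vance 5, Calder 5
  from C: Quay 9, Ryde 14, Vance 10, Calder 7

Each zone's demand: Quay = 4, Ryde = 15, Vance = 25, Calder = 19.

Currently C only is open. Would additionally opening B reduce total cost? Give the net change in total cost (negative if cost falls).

No — net change +68 (cost rises by 68).

Current service cost with {C}: 629.
Adding B: each zone re-picks its cheapest; new service cost 337, saving 292.
Extra fixed cost: 360. Net change = 360 − 292 = 68.
(Totals: 657 → 725.)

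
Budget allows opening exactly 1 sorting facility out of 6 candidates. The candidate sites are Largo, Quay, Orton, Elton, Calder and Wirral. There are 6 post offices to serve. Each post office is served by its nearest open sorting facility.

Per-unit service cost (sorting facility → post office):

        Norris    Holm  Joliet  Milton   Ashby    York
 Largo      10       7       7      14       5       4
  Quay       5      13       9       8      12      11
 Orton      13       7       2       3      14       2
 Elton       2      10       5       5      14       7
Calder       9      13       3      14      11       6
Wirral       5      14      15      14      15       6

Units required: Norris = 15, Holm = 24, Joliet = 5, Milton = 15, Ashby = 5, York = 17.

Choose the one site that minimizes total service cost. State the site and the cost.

Choose Orton only; total service cost 522.

With exactly 1 open, each post office uses its cheapest among the chosen.
{Orton}: Norris→Orton 13·15=195, Holm→Orton 7·24=168, Joliet→Orton 2·5=10, Milton→Orton 3·15=45, Ashby→Orton 14·5=70, York→Orton 2·17=34. Service cost 522.
{Elton}: service cost 559
{Largo}: service cost 656
Among all 6 size-1 choices, {Orton} is lowest.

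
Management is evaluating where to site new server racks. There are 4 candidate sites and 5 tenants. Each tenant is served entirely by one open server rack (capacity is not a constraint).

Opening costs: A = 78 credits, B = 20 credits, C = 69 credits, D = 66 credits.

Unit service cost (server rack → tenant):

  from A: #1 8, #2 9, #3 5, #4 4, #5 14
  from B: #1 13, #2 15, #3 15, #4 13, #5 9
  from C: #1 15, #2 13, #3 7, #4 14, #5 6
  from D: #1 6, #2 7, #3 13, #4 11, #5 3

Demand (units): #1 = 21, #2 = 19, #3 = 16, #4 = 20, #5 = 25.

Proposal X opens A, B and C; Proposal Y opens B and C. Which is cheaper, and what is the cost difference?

Proposal X is cheaper by 315.

Proposal X: {A, B, C}: #1→A 8·21=168, #2→A 9·19=171, #3→A 5·16=80, #4→A 4·20=80, #5→C 6·25=150. Service 649; fixed 167; total 816.
Proposal Y: {B, C}: #1→B 13·21=273, #2→C 13·19=247, #3→C 7·16=112, #4→B 13·20=260, #5→C 6·25=150. Service 1042; fixed 89; total 1131.
Difference: |816 − 1131| = 315.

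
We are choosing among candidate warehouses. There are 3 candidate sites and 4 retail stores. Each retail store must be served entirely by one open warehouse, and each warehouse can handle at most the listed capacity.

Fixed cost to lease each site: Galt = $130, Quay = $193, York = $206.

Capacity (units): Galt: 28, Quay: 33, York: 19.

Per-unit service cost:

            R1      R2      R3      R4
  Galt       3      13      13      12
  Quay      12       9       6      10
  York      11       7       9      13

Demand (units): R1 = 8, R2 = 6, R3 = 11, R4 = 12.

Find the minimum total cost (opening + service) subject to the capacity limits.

Open {Galt, Quay}: R1→Galt 3·8=24, R2→Quay 9·6=54, R3→Quay 6·11=66, R4→Quay 10·12=120.
Loads: Galt carries 8/28, Quay carries 29/33. Service 264; fixed 323; total 587.
Next best feasible plan costs 611.

Minimum total cost: 587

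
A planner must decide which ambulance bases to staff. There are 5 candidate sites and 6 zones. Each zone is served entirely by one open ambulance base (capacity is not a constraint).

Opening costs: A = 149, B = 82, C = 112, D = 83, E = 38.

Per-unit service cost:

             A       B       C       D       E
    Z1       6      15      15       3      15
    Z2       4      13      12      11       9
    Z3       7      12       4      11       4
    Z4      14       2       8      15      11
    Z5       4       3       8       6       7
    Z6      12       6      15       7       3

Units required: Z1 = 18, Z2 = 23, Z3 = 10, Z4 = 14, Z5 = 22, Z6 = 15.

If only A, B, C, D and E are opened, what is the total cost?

Total cost: 789

Each zone is assigned to its cheapest site among the open ones.
{A, B, C, D, E}: Z1→D 3·18=54, Z2→A 4·23=92, Z3→C 4·10=40, Z4→B 2·14=28, Z5→B 3·22=66, Z6→E 3·15=45. Service 325; fixed 464; total 789.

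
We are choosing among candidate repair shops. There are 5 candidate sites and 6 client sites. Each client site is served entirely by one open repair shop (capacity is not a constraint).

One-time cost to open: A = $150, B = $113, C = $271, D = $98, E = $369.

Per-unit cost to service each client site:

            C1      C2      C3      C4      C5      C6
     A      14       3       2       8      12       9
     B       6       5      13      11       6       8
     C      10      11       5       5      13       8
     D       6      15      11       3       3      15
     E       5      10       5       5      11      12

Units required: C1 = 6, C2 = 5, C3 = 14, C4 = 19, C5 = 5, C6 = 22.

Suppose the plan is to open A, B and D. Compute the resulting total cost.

Total cost: 688

Each client site is assigned to its cheapest site among the open ones.
{A, B, D}: C1→B 6·6=36, C2→A 3·5=15, C3→A 2·14=28, C4→D 3·19=57, C5→D 3·5=15, C6→B 8·22=176. Service 327; fixed 361; total 688.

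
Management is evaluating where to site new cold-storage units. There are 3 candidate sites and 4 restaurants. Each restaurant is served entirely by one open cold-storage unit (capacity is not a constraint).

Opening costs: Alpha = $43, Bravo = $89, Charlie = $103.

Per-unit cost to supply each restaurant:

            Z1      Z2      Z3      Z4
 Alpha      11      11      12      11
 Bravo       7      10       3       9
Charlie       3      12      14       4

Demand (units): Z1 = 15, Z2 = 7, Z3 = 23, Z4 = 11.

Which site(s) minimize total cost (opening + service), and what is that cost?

For any fixed open set, each restaurant goes to its cheapest open site; total = fixed + service.
{Bravo, Charlie}: Z1→Charlie 3·15=45, Z2→Bravo 10·7=70, Z3→Bravo 3·23=69, Z4→Charlie 4·11=44. Service 228; fixed 192; total 420.
{Bravo}: service 343 + fixed 89 = 432
{Alpha, Bravo, Charlie}: Z1→Charlie 3·15=45, Z2→Bravo 10·7=70, Z3→Bravo 3·23=69, Z4→Charlie 4·11=44. Service 228; fixed 235; total 463.
{Alpha}: Z1→Alpha 11·15=165, Z2→Alpha 11·7=77, Z3→Alpha 12·23=276, Z4→Alpha 11·11=121. Service 639; fixed 43; total 682.
No other subset beats 420.

Open Bravo and Charlie; minimum total cost 420.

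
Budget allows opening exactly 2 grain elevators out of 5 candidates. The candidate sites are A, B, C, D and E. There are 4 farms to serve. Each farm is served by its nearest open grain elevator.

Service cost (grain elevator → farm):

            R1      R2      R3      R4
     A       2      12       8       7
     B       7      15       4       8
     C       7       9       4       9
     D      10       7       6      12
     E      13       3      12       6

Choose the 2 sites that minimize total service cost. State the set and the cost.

With exactly 2 open, each farm uses its cheapest among the chosen.
{A, E}: R1→A 2, R2→E 3, R3→A 8, R4→E 6. Service cost 19.
{B, E}: service cost 20
{C, E}: service cost 20
Among all 10 size-2 choices, {A, E} is lowest.

Choose A and E; total service cost 19.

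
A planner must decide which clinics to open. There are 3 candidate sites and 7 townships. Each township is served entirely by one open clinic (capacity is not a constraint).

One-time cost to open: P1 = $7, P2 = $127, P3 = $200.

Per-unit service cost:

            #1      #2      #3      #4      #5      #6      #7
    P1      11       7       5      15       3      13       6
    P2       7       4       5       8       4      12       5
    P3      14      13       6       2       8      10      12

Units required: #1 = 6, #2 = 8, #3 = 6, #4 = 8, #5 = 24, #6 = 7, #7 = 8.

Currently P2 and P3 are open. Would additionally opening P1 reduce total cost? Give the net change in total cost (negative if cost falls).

Yes — net change −17 (cost falls by 17).

Current service cost with {P2, P3}: 326.
Adding P1: each township re-picks its cheapest; new service cost 302, saving 24.
Extra fixed cost: 7. Net change = 7 − 24 = -17.
(Totals: 653 → 636.)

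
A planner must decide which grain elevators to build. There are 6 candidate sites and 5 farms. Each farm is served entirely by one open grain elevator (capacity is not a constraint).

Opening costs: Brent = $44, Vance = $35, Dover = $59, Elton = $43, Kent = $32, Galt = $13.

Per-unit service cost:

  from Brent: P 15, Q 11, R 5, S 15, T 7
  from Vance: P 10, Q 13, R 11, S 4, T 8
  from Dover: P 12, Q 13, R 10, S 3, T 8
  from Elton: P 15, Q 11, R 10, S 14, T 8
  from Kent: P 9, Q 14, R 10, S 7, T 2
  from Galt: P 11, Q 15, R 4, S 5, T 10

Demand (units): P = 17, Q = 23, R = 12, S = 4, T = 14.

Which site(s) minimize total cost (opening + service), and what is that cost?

Open Elton, Kent and Galt; minimum total cost 590.

For any fixed open set, each farm goes to its cheapest open site; total = fixed + service.
{Elton, Kent, Galt}: P→Kent 9·17=153, Q→Elton 11·23=253, R→Galt 4·12=48, S→Galt 5·4=20, T→Kent 2·14=28. Service 502; fixed 88; total 590.
{Brent, Kent, Galt}: service 502 + fixed 89 = 591
{Brent, Kent}: P→Kent 9·17=153, Q→Brent 11·23=253, R→Brent 5·12=60, S→Kent 7·4=28, T→Kent 2·14=28. Service 522; fixed 76; total 598.
{Brent, Vance, Dover, Elton, Kent, Galt}: P→Kent 9·17=153, Q→Brent 11·23=253, R→Galt 4·12=48, S→Dover 3·4=12, T→Kent 2·14=28. Service 494; fixed 226; total 720.
No other subset beats 590.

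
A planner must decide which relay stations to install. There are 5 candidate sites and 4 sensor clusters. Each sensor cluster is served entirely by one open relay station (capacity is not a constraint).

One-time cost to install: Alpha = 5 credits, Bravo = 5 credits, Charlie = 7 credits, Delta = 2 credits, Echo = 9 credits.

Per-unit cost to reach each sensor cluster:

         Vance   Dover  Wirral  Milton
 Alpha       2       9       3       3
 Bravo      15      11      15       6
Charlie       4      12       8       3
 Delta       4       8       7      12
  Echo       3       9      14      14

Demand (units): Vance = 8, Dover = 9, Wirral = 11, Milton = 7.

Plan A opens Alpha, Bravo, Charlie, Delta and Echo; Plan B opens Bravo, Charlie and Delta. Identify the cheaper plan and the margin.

Plan A is cheaper by 46.

Plan A: {Alpha, Bravo, Charlie, Delta, Echo}: Vance→Alpha 2·8=16, Dover→Delta 8·9=72, Wirral→Alpha 3·11=33, Milton→Alpha 3·7=21. Service 142; fixed 28; total 170.
Plan B: {Bravo, Charlie, Delta}: Vance→Charlie 4·8=32, Dover→Delta 8·9=72, Wirral→Delta 7·11=77, Milton→Charlie 3·7=21. Service 202; fixed 14; total 216.
Difference: |170 − 216| = 46.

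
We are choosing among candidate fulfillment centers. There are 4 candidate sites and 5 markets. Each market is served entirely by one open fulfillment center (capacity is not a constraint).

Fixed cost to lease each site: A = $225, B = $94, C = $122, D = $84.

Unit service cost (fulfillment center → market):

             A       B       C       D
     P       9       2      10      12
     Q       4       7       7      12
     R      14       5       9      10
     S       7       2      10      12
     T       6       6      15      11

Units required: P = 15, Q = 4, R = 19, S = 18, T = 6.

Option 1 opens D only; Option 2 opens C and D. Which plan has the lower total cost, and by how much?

Option 1: {D}: P→D 12·15=180, Q→D 12·4=48, R→D 10·19=190, S→D 12·18=216, T→D 11·6=66. Service 700; fixed 84; total 784.
Option 2: {C, D}: P→C 10·15=150, Q→C 7·4=28, R→C 9·19=171, S→C 10·18=180, T→D 11·6=66. Service 595; fixed 206; total 801.
Difference: |784 − 801| = 17.

Option 1 is cheaper by 17.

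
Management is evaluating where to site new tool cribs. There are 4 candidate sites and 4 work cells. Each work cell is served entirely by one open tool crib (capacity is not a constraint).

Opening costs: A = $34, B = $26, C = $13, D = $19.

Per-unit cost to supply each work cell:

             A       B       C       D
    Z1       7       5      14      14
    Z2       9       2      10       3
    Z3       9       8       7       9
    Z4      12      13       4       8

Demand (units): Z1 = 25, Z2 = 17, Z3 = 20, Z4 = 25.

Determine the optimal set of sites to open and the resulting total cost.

Open B and C; minimum total cost 438.

For any fixed open set, each work cell goes to its cheapest open site; total = fixed + service.
{B, C}: Z1→B 5·25=125, Z2→B 2·17=34, Z3→C 7·20=140, Z4→C 4·25=100. Service 399; fixed 39; total 438.
{B, C, D}: Z1→B 5·25=125, Z2→B 2·17=34, Z3→C 7·20=140, Z4→C 4·25=100. Service 399; fixed 58; total 457.
{A, B, C}: service 399 + fixed 73 = 472
{A, B, C, D}: Z1→B 5·25=125, Z2→B 2·17=34, Z3→C 7·20=140, Z4→C 4·25=100. Service 399; fixed 92; total 491.
No other subset beats 438.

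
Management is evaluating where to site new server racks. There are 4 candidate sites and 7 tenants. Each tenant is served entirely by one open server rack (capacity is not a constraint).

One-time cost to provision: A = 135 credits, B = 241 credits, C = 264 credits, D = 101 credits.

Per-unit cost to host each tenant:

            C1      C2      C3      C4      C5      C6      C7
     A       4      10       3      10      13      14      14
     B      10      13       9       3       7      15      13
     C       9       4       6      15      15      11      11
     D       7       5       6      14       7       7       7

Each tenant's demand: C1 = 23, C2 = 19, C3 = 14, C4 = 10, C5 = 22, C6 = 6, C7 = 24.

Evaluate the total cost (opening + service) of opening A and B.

Each tenant is assigned to its cheapest site among the open ones.
{A, B}: C1→A 4·23=92, C2→A 10·19=190, C3→A 3·14=42, C4→B 3·10=30, C5→B 7·22=154, C6→A 14·6=84, C7→B 13·24=312. Service 904; fixed 376; total 1280.

Total cost: 1280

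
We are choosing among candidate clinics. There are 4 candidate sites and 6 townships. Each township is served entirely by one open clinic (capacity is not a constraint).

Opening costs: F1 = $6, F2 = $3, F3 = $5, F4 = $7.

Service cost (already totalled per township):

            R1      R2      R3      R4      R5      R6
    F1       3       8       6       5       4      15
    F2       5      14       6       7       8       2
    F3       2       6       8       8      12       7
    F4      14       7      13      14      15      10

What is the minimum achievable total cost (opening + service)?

Minimum total cost: 37

For any fixed open set, each township goes to its cheapest open site; total = fixed + service.
{F1, F2}: R1→F1 3, R2→F1 8, R3→F1 6, R4→F1 5, R5→F1 4, R6→F2 2. Service 28; fixed 9; total 37.
{F1, F2, F3}: R1→F3 2, R2→F3 6, R3→F1 6, R4→F1 5, R5→F1 4, R6→F2 2. Service 25; fixed 14; total 39.
{F2, F3}: R1→F3 2, R2→F3 6, R3→F2 6, R4→F2 7, R5→F2 8, R6→F2 2. Service 31; fixed 8; total 39.
{F1, F2, F3, F4}: R1→F3 2, R2→F3 6, R3→F1 6, R4→F1 5, R5→F1 4, R6→F2 2. Service 25; fixed 21; total 46.
(All 15 nonempty subsets were checked; F1 and F2 is lowest.)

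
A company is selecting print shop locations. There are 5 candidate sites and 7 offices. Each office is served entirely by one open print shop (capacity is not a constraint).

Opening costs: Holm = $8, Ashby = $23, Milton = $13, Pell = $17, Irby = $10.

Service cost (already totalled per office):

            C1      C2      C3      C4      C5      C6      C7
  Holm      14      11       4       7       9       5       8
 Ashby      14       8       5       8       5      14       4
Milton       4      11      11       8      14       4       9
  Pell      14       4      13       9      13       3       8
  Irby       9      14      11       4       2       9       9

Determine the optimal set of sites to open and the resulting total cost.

Open Holm and Irby; minimum total cost 61.

For any fixed open set, each office goes to its cheapest open site; total = fixed + service.
{Holm, Irby}: C1→Irby 9, C2→Holm 11, C3→Holm 4, C4→Irby 4, C5→Irby 2, C6→Holm 5, C7→Holm 8. Service 43; fixed 18; total 61.
{Holm}: C1→Holm 14, C2→Holm 11, C3→Holm 4, C4→Holm 7, C5→Holm 9, C6→Holm 5, C7→Holm 8. Service 58; fixed 8; total 66.
{Holm, Milton}: C1→Milton 4, C2→Holm 11, C3→Holm 4, C4→Holm 7, C5→Holm 9, C6→Milton 4, C7→Holm 8. Service 47; fixed 21; total 68.
{Holm, Ashby, Milton, Pell, Irby}: service 25 + fixed 71 = 96
No other subset beats 61.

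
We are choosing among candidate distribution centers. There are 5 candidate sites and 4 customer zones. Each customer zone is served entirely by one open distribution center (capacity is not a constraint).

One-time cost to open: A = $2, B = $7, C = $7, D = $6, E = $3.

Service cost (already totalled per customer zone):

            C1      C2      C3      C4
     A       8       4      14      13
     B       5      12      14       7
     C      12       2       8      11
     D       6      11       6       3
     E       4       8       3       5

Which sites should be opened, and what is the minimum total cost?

For any fixed open set, each customer zone goes to its cheapest open site; total = fixed + service.
{A, E}: C1→E 4, C2→A 4, C3→E 3, C4→E 5. Service 16; fixed 5; total 21.
{E}: C1→E 4, C2→E 8, C3→E 3, C4→E 5. Service 20; fixed 3; total 23.
{C, E}: service 14 + fixed 10 = 24
{A, B, C, D, E}: service 12 + fixed 25 = 37
No other subset beats 21.

Open A and E; minimum total cost 21.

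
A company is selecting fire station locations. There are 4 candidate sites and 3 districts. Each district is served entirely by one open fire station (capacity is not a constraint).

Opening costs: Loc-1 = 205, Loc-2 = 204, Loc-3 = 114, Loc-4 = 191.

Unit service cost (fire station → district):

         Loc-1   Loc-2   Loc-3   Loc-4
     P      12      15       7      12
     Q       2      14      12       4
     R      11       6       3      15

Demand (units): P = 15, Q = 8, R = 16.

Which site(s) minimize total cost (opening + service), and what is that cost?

For any fixed open set, each district goes to its cheapest open site; total = fixed + service.
{Loc-3}: P→Loc-3 7·15=105, Q→Loc-3 12·8=96, R→Loc-3 3·16=48. Service 249; fixed 114; total 363.
{Loc-1, Loc-3}: P→Loc-3 7·15=105, Q→Loc-1 2·8=16, R→Loc-3 3·16=48. Service 169; fixed 319; total 488.
{Loc-3, Loc-4}: service 185 + fixed 305 = 490
{Loc-1, Loc-2, Loc-3, Loc-4}: service 169 + fixed 714 = 883
No other subset beats 363.

Open Loc-3 only; minimum total cost 363.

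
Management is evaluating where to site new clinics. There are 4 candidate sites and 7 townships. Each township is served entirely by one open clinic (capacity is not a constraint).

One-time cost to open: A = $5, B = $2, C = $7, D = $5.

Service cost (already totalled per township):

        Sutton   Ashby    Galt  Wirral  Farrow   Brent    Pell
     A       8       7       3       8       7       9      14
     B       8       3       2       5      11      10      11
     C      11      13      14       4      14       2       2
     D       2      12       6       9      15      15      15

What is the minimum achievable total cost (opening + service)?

Minimum total cost: 40

For any fixed open set, each township goes to its cheapest open site; total = fixed + service.
{B, C, D}: Sutton→D 2, Ashby→B 3, Galt→B 2, Wirral→C 4, Farrow→B 11, Brent→C 2, Pell→C 2. Service 26; fixed 14; total 40.
{A, B, C, D}: service 22 + fixed 19 = 41
{B, C}: service 32 + fixed 9 = 41
{B}: service 50 + fixed 2 = 52
No other subset beats 40.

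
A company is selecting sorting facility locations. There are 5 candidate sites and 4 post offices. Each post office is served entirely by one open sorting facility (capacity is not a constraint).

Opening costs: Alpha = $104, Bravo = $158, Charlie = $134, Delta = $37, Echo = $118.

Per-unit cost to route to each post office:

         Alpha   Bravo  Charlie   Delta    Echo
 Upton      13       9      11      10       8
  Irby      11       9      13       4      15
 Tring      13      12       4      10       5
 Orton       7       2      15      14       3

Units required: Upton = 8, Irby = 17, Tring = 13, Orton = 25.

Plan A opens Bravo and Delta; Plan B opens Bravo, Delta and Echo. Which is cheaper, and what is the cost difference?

Plan A is cheaper by 45.

Plan A: {Bravo, Delta}: Upton→Bravo 9·8=72, Irby→Delta 4·17=68, Tring→Delta 10·13=130, Orton→Bravo 2·25=50. Service 320; fixed 195; total 515.
Plan B: {Bravo, Delta, Echo}: Upton→Echo 8·8=64, Irby→Delta 4·17=68, Tring→Echo 5·13=65, Orton→Bravo 2·25=50. Service 247; fixed 313; total 560.
Difference: |515 − 560| = 45.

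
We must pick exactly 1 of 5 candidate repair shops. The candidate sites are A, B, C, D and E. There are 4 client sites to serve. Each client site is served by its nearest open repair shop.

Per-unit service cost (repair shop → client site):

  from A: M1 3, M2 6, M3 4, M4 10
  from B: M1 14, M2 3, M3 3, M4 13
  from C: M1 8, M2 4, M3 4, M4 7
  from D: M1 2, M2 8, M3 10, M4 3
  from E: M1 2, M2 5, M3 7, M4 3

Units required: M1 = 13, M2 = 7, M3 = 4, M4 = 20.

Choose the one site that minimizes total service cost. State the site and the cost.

Choose E only; total service cost 149.

With exactly 1 open, each client site uses its cheapest among the chosen.
{E}: M1→E 2·13=26, M2→E 5·7=35, M3→E 7·4=28, M4→E 3·20=60. Service cost 149.
{D}: service cost 182
{C}: service cost 288
Among all 5 size-1 choices, {E} is lowest.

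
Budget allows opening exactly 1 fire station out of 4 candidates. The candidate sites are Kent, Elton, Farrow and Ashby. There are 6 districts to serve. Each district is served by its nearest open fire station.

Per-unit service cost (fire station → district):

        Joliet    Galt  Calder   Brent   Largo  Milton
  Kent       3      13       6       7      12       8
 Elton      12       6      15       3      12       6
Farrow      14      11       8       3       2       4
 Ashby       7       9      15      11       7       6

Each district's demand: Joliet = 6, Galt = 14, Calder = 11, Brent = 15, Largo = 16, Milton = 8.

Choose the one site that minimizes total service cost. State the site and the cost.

With exactly 1 open, each district uses its cheapest among the chosen.
{Farrow}: Joliet→Farrow 14·6=84, Galt→Farrow 11·14=154, Calder→Farrow 8·11=88, Brent→Farrow 3·15=45, Largo→Farrow 2·16=32, Milton→Farrow 4·8=32. Service cost 435.
{Elton}: service cost 606
{Kent}: service cost 627
Among all 4 size-1 choices, {Farrow} is lowest.

Choose Farrow only; total service cost 435.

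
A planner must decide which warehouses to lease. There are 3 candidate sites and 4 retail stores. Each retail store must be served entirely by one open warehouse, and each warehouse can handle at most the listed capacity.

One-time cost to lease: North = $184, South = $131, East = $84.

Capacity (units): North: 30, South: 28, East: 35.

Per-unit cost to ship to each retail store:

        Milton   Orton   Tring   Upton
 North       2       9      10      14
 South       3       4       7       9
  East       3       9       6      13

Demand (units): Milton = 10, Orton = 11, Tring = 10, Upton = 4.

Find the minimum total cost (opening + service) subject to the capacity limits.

Open {East}: Milton→East 3·10=30, Orton→East 9·11=99, Tring→East 6·10=60, Upton→East 13·4=52.
Loads: East carries 35/35. Service 241; fixed 84; total 325.
Next best feasible plan costs 385.

Minimum total cost: 325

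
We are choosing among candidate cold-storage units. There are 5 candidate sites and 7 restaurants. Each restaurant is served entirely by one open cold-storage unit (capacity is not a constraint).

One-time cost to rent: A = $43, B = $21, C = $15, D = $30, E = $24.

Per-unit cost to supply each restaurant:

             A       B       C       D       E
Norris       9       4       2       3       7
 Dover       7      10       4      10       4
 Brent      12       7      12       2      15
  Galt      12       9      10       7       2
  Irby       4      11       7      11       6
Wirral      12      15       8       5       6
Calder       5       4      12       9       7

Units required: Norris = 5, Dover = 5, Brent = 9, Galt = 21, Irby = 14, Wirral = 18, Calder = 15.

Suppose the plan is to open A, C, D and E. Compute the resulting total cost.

Total cost: 423

Each restaurant is assigned to its cheapest site among the open ones.
{A, C, D, E}: Norris→C 2·5=10, Dover→C 4·5=20, Brent→D 2·9=18, Galt→E 2·21=42, Irby→A 4·14=56, Wirral→D 5·18=90, Calder→A 5·15=75. Service 311; fixed 112; total 423.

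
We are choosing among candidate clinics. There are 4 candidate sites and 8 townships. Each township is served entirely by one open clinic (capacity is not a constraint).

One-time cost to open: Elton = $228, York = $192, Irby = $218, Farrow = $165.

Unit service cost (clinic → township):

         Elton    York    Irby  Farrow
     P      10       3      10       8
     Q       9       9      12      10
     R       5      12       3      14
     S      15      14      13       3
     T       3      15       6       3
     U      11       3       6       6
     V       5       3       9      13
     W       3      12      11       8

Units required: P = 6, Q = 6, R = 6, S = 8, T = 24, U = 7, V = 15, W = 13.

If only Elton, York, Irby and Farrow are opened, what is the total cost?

Total cost: 1094

Each township is assigned to its cheapest site among the open ones.
{Elton, York, Irby, Farrow}: P→York 3·6=18, Q→Elton 9·6=54, R→Irby 3·6=18, S→Farrow 3·8=24, T→Elton 3·24=72, U→York 3·7=21, V→York 3·15=45, W→Elton 3·13=39. Service 291; fixed 803; total 1094.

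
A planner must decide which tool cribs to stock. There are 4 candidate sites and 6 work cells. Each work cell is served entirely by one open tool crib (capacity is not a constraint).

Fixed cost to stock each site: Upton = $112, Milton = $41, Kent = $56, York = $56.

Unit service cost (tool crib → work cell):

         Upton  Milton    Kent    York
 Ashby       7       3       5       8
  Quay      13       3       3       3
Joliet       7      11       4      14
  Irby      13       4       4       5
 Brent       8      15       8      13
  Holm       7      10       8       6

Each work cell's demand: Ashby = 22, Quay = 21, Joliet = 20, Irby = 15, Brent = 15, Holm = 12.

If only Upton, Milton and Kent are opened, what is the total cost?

Total cost: 682

Each work cell is assigned to its cheapest site among the open ones.
{Upton, Milton, Kent}: Ashby→Milton 3·22=66, Quay→Milton 3·21=63, Joliet→Kent 4·20=80, Irby→Milton 4·15=60, Brent→Upton 8·15=120, Holm→Upton 7·12=84. Service 473; fixed 209; total 682.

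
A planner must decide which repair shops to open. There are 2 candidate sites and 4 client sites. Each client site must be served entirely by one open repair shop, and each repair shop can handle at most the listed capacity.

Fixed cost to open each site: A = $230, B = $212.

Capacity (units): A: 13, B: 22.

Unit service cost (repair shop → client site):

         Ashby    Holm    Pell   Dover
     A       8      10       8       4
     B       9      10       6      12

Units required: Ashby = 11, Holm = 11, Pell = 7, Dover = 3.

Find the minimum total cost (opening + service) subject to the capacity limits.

Minimum total cost: 718

Open {A, B}: Ashby→A 8·11=88, Holm→B 10·11=110, Pell→B 6·7=42, Dover→B 12·3=36.
Loads: A carries 11/13, B carries 21/22. Service 276; fixed 442; total 718.
Next best feasible plan costs 719.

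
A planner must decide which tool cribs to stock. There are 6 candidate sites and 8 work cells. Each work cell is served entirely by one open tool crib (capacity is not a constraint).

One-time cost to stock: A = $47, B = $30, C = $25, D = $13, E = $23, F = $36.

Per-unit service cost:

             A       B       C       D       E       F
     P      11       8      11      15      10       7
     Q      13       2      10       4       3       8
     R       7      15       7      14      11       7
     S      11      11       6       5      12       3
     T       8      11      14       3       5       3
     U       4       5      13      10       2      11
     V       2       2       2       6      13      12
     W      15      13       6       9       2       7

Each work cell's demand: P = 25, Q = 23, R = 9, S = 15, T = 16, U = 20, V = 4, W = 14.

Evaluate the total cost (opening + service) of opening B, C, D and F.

Total cost: 673

Each work cell is assigned to its cheapest site among the open ones.
{B, C, D, F}: P→F 7·25=175, Q→B 2·23=46, R→C 7·9=63, S→F 3·15=45, T→D 3·16=48, U→B 5·20=100, V→B 2·4=8, W→C 6·14=84. Service 569; fixed 104; total 673.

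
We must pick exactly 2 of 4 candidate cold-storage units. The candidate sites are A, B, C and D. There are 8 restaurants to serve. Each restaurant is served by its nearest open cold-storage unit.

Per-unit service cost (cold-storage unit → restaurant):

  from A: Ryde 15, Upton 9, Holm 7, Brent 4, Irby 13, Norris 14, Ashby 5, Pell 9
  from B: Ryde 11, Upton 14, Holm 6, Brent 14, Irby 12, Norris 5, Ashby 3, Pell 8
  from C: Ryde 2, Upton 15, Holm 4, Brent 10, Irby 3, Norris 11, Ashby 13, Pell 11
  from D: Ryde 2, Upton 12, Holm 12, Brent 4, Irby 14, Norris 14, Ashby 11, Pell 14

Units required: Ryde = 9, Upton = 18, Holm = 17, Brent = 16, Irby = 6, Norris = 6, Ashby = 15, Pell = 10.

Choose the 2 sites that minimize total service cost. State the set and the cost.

Choose A and C; total service cost 561.

With exactly 2 open, each restaurant uses its cheapest among the chosen.
{A, C}: Ryde→C 2·9=18, Upton→A 9·18=162, Holm→C 4·17=68, Brent→A 4·16=64, Irby→C 3·6=18, Norris→C 11·6=66, Ashby→A 5·15=75, Pell→A 9·10=90. Service cost 561.
{B, D}: service cost 627
{A, B}: service cost 654
Among all 6 size-2 choices, {A, C} is lowest.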